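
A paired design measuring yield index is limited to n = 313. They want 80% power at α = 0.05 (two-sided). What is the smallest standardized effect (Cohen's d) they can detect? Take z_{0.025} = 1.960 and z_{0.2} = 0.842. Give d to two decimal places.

d_min ≈ 0.16

For a single sample (or paired design) of n = 313: d_min = (z_{α/2} + z_β)/√n.
z-sum = 1.960 + 0.842 = 2.802.
d_min = 2.802 / √313 = 2.802 / 17.692 = 0.158.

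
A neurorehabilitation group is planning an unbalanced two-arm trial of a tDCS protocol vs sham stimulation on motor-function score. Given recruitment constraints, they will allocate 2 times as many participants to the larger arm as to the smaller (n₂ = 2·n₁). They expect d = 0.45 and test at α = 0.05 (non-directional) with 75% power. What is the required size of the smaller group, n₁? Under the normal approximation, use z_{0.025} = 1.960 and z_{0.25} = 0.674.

n₁ = 52

With allocation ratio k = n₂/n₁ = 2, Var(x̄₁−x̄₂) = σ²(1/n₁ + 1/(k·n₁)) = σ²·(k+1)/(k·n₁).
So n₁ = (1 + 1/k)·((z_{α/2} + z_β)/d)² = 1.500 × (2.634/0.45)².
n₁ = 1.500 × 34.26 = 51.4.
Round up: n₁ = 52, giving n₂ = 2 × 52 = 104.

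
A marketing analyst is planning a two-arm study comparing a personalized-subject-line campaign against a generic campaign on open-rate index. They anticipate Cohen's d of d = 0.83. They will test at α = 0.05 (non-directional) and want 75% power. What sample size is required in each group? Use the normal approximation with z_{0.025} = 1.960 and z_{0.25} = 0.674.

n = 21 per group

For two independent groups with equal n: n = 2·((z_{α/2} + z_β) / d)².
z_{α/2} + z_β = 1.960 + 0.674 = 2.634.
n = 2 × (2.634 / 0.83)² = 2 × 3.173² = 2 × 10.07 = 20.1.
Round up to the next whole participant.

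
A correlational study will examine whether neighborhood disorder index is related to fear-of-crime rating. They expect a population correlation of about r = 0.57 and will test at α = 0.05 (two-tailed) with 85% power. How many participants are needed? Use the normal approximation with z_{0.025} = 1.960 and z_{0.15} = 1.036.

Fisher's z: C = ½·ln((1+r)/(1−r)) = ½·ln(3.6512) = 0.6475.
n = ((z_{α/2} + z_β)/C)² + 3.
(1.960 + 1.036) / 0.6475 = 2.996 / 0.6475 = 4.627.
n = 4.627² + 3 = 21.41 + 3 = 24.4.
Round up.

n = 25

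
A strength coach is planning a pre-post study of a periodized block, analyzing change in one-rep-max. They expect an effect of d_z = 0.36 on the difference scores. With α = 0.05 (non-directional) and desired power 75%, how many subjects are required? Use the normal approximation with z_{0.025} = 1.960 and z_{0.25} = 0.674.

For a paired (one-sample on differences) test: n = ((z_{α/2} + z_β) / d)².
z_{α/2} + z_β = 1.960 + 0.674 = 2.634.
n = (2.634 / 0.36)² = 7.317² = 53.53.
Round up.

n = 54 pairs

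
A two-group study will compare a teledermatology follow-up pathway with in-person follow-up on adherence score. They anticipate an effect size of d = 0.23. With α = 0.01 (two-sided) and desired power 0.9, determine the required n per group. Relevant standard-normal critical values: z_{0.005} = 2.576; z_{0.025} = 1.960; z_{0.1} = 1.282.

For two independent groups with equal n: n = 2·((z_{α/2} + z_β) / d)².
z_{α/2} + z_β = 2.576 + 1.282 = 3.858.
n = 2 × (3.858 / 0.23)² = 2 × 16.774² = 2 × 281.36 = 562.7.
Round up to the next whole participant.

n = 563 per group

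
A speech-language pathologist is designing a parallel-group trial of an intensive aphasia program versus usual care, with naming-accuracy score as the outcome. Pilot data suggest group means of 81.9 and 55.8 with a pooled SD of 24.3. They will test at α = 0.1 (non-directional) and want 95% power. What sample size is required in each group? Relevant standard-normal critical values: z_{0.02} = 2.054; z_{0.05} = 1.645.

n = 19 per group

Cohen's d = |M₁ − M₂| / SD_pooled = |81.9 − 55.8| / 24.3 = 26.1 / 24.3 = 1.074.
For two independent groups with equal n: n = 2·((z_{α/2} + z_β) / d)².
z_{α/2} + z_β = 1.645 + 1.645 = 3.290.
n = 2 × (3.290 / 1.074)² = 2 × 3.063² = 2 × 9.38 = 18.8.
Round up to the next whole participant.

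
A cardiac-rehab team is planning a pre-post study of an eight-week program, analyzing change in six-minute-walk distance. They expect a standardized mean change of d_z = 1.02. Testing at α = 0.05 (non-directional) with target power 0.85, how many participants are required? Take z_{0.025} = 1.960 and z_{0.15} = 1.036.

n = 9 pairs

For a paired (one-sample on differences) test: n = ((z_{α/2} + z_β) / d)².
z_{α/2} + z_β = 1.960 + 1.036 = 2.996.
n = (2.996 / 1.02)² = 2.937² = 8.63.
Round up.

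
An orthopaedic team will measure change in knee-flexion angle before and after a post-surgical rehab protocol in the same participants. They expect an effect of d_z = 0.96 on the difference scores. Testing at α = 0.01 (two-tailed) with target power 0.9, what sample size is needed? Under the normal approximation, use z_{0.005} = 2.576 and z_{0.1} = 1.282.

For a paired (one-sample on differences) test: n = ((z_{α/2} + z_β) / d)².
z_{α/2} + z_β = 2.576 + 1.282 = 3.858.
n = (3.858 / 0.96)² = 4.019² = 16.15.
Round up.

n = 17 pairs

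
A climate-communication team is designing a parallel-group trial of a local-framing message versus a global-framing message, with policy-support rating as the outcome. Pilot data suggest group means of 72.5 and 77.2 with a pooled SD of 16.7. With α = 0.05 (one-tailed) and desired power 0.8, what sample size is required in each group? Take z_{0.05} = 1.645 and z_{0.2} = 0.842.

n = 157 per group

Cohen's d = |M₁ − M₂| / SD_pooled = |72.5 − 77.2| / 16.7 = 4.7 / 16.7 = 0.281.
For two independent groups with equal n: n = 2·((z_{α} + z_β) / d)².
z_{α} + z_β = 1.645 + 0.842 = 2.487.
n = 2 × (2.487 / 0.281)² = 2 × 8.851² = 2 × 78.33 = 156.7.
Round up to the next whole participant.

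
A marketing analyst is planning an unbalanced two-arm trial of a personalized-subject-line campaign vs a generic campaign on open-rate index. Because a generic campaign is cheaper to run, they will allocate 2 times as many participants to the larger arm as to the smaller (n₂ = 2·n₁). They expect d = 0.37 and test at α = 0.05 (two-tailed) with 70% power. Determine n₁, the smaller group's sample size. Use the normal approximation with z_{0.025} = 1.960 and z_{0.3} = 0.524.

With allocation ratio k = n₂/n₁ = 2, Var(x̄₁−x̄₂) = σ²(1/n₁ + 1/(k·n₁)) = σ²·(k+1)/(k·n₁).
So n₁ = (1 + 1/k)·((z_{α/2} + z_β)/d)² = 1.500 × (2.484/0.37)².
n₁ = 1.500 × 45.07 = 67.6.
Round up: n₁ = 68, giving n₂ = 2 × 68 = 136.

n₁ = 68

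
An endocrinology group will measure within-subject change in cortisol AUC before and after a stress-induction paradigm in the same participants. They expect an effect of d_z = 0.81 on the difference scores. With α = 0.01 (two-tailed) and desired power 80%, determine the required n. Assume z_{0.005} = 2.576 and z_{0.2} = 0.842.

For a paired (one-sample on differences) test: n = ((z_{α/2} + z_β) / d)².
z_{α/2} + z_β = 2.576 + 0.842 = 3.418.
n = (3.418 / 0.81)² = 4.220² = 17.81.
Round up.

n = 18 pairs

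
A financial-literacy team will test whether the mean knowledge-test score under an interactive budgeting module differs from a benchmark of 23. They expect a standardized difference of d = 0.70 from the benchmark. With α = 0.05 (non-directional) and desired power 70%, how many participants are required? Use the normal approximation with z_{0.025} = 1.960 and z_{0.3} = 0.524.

n = 13

For a one-sample test: n = ((z_{α/2} + z_β) / d)².
z_{α/2} + z_β = 1.960 + 0.524 = 2.484.
n = (2.484 / 0.70)² = 3.549² = 12.59.
Round up.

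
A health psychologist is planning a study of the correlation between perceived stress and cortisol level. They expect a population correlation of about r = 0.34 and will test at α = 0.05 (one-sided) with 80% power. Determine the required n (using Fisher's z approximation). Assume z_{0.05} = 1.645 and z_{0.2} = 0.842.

n = 53

Fisher's z: C = ½·ln((1+r)/(1−r)) = ½·ln(2.0303) = 0.3541.
n = ((z_{α} + z_β)/C)² + 3.
(1.645 + 0.842) / 0.3541 = 2.487 / 0.3541 = 7.023.
n = 7.023² + 3 = 49.33 + 3 = 52.3.
Round up.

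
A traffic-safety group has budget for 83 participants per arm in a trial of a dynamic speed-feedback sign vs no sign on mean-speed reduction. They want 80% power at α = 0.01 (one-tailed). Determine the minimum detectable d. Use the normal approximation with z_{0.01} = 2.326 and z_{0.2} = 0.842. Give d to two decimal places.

d_min ≈ 0.49

For two independent groups of n = 83 each: d_min = (z_{α} + z_β)·√(2/n).
z-sum = 2.326 + 0.842 = 3.168.
d_min = 3.168 × √(2/83) = 3.168 × 0.1552 = 0.492.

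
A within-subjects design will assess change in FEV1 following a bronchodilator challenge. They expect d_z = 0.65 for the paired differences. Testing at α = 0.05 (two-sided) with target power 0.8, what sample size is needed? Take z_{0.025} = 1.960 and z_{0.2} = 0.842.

n = 19 pairs

For a paired (one-sample on differences) test: n = ((z_{α/2} + z_β) / d)².
z_{α/2} + z_β = 1.960 + 0.842 = 2.802.
n = (2.802 / 0.65)² = 4.311² = 18.58.
Round up.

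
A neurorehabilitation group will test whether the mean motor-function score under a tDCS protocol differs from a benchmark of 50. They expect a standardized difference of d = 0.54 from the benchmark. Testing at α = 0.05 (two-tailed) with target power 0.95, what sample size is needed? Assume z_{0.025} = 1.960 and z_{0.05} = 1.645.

n = 45

For a one-sample test: n = ((z_{α/2} + z_β) / d)².
z_{α/2} + z_β = 1.960 + 1.645 = 3.605.
n = (3.605 / 0.54)² = 6.676² = 44.57.
Round up.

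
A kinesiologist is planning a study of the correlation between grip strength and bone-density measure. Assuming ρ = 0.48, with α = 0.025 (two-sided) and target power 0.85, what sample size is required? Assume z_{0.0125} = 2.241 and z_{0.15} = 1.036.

n = 43

Fisher's z: C = ½·ln((1+r)/(1−r)) = ½·ln(2.8462) = 0.5230.
n = ((z_{α/2} + z_β)/C)² + 3.
(2.241 + 1.036) / 0.5230 = 3.277 / 0.5230 = 6.266.
n = 6.266² + 3 = 39.26 + 3 = 42.3.
Round up.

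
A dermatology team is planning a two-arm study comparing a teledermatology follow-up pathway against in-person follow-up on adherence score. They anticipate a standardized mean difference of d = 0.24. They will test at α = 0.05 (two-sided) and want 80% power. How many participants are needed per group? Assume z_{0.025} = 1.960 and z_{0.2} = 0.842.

n = 273 per group

For two independent groups with equal n: n = 2·((z_{α/2} + z_β) / d)².
z_{α/2} + z_β = 1.960 + 0.842 = 2.802.
n = 2 × (2.802 / 0.24)² = 2 × 11.675² = 2 × 136.31 = 272.6.
Round up to the next whole participant.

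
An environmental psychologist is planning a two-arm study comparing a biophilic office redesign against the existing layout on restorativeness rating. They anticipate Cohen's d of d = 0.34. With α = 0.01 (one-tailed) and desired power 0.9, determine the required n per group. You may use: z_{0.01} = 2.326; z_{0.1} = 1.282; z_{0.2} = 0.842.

n = 226 per group

For two independent groups with equal n: n = 2·((z_{α} + z_β) / d)².
z_{α} + z_β = 2.326 + 1.282 = 3.608.
n = 2 × (3.608 / 0.34)² = 2 × 10.612² = 2 × 112.61 = 225.2.
Round up to the next whole participant.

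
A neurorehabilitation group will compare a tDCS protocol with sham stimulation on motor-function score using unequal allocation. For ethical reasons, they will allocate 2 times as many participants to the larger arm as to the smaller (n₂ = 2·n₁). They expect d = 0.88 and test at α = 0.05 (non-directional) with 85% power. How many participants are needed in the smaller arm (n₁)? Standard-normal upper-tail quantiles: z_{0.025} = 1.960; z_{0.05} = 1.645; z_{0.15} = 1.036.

n₁ = 18

With allocation ratio k = n₂/n₁ = 2, Var(x̄₁−x̄₂) = σ²(1/n₁ + 1/(k·n₁)) = σ²·(k+1)/(k·n₁).
So n₁ = (1 + 1/k)·((z_{α/2} + z_β)/d)² = 1.500 × (2.996/0.88)².
n₁ = 1.500 × 11.59 = 17.4.
Round up: n₁ = 18, giving n₂ = 2 × 18 = 36.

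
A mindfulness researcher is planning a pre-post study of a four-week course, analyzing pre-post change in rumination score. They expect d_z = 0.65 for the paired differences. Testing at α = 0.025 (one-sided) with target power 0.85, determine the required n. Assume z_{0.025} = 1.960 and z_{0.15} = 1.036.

n = 22 pairs

For a paired (one-sample on differences) test: n = ((z_{α} + z_β) / d)².
z_{α} + z_β = 1.960 + 1.036 = 2.996.
n = (2.996 / 0.65)² = 4.609² = 21.25.
Round up.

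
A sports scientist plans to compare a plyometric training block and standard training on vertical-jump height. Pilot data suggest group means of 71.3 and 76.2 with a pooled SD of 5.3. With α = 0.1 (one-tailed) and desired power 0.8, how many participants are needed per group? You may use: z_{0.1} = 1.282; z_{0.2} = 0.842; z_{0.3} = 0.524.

n = 11 per group

Cohen's d = |M₁ − M₂| / SD_pooled = |71.3 − 76.2| / 5.3 = 4.9 / 5.3 = 0.925.
For two independent groups with equal n: n = 2·((z_{α} + z_β) / d)².
z_{α} + z_β = 1.282 + 0.842 = 2.124.
n = 2 × (2.124 / 0.925)² = 2 × 2.296² = 2 × 5.27 = 10.5.
Round up to the next whole participant.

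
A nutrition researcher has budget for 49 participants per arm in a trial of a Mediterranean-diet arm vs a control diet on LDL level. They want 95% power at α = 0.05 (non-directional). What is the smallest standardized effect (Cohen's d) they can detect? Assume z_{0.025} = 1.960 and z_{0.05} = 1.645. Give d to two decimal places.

d_min ≈ 0.73

For two independent groups of n = 49 each: d_min = (z_{α/2} + z_β)·√(2/n).
z-sum = 1.960 + 1.645 = 3.605.
d_min = 3.605 × √(2/49) = 3.605 × 0.2020 = 0.728.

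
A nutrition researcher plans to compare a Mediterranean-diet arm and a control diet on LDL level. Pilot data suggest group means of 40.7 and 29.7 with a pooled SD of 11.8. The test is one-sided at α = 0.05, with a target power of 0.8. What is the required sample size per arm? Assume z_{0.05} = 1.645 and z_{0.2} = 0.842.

Cohen's d = |M₁ − M₂| / SD_pooled = |40.7 − 29.7| / 11.8 = 11.0 / 11.8 = 0.932.
For two independent groups with equal n: n = 2·((z_{α} + z_β) / d)².
z_{α} + z_β = 1.645 + 0.842 = 2.487.
n = 2 × (2.487 / 0.932)² = 2 × 2.668² = 2 × 7.12 = 14.2.
Round up to the next whole participant.

n = 15 per group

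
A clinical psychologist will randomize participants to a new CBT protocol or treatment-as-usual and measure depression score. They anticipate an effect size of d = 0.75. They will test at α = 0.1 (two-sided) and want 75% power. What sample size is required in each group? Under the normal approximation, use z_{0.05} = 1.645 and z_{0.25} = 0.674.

n = 20 per group

For two independent groups with equal n: n = 2·((z_{α/2} + z_β) / d)².
z_{α/2} + z_β = 1.645 + 0.674 = 2.319.
n = 2 × (2.319 / 0.75)² = 2 × 3.092² = 2 × 9.56 = 19.1.
Round up to the next whole participant.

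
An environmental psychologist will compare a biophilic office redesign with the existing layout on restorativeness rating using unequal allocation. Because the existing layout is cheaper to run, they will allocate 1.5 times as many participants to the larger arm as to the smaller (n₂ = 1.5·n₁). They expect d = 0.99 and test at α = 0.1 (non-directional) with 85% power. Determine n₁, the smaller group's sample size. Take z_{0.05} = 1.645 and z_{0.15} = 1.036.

With allocation ratio k = n₂/n₁ = 1.5, Var(x̄₁−x̄₂) = σ²(1/n₁ + 1/(k·n₁)) = σ²·(k+1)/(k·n₁).
So n₁ = (1 + 1/k)·((z_{α/2} + z_β)/d)² = 1.667 × (2.681/0.99)².
n₁ = 1.667 × 7.33 = 12.2.
Round up: n₁ = 13, giving n₂ = ⌈1.5 × 13⌉ = ⌈19.5⌉ = 20.

n₁ = 13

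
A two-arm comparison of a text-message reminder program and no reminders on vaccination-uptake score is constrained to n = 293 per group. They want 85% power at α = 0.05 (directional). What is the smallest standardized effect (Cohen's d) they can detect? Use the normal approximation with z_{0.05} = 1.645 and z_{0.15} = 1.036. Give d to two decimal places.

For two independent groups of n = 293 each: d_min = (z_{α} + z_β)·√(2/n).
z-sum = 1.645 + 1.036 = 2.681.
d_min = 2.681 × √(2/293) = 2.681 × 0.0826 = 0.222.

d_min ≈ 0.22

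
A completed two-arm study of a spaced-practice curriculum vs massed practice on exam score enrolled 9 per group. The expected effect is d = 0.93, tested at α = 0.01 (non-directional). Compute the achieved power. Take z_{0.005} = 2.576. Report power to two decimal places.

power ≈ 0.27

For two equal groups, power = Φ(d·√(n/2) − z_{α/2}).
d·√(n/2) = 0.93 × √(9/2) = 0.93 × 2.121 = 1.973.
z_β = 1.973 − 2.576 = -0.603.
Power = Φ(-0.603) = 0.273.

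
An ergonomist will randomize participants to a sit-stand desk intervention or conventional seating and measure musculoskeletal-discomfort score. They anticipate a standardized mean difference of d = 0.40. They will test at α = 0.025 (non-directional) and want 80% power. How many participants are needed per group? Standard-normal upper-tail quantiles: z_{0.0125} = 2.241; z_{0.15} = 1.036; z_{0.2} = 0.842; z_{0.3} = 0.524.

n = 119 per group

For two independent groups with equal n: n = 2·((z_{α/2} + z_β) / d)².
z_{α/2} + z_β = 2.241 + 0.842 = 3.083.
n = 2 × (3.083 / 0.40)² = 2 × 7.708² = 2 × 59.41 = 118.8.
Round up to the next whole participant.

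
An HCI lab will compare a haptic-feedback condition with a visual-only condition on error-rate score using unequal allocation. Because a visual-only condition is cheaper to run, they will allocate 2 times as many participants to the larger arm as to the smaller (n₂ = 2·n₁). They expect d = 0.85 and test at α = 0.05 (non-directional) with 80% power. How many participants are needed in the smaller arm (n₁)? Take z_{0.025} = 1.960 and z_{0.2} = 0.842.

n₁ = 17

With allocation ratio k = n₂/n₁ = 2, Var(x̄₁−x̄₂) = σ²(1/n₁ + 1/(k·n₁)) = σ²·(k+1)/(k·n₁).
So n₁ = (1 + 1/k)·((z_{α/2} + z_β)/d)² = 1.500 × (2.802/0.85)².
n₁ = 1.500 × 10.87 = 16.3.
Round up: n₁ = 17, giving n₂ = 2 × 17 = 34.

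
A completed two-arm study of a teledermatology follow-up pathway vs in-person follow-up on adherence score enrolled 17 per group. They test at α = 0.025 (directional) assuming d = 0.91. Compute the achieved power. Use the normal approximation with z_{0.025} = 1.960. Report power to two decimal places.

For two equal groups, power = Φ(d·√(n/2) − z_{α}).
d·√(n/2) = 0.91 × √(17/2) = 0.91 × 2.915 = 2.653.
z_β = 2.653 − 1.960 = 0.693.
Power = Φ(0.693) = 0.756.

power ≈ 0.76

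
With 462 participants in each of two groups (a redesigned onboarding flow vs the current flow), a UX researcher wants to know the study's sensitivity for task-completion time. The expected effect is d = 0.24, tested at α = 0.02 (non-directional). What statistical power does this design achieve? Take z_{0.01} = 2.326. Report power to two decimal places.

power ≈ 0.91

For two equal groups, power = Φ(d·√(n/2) − z_{α/2}).
d·√(n/2) = 0.24 × √(462/2) = 0.24 × 15.199 = 3.648.
z_β = 3.648 − 2.326 = 1.322.
Power = Φ(1.322) = 0.907.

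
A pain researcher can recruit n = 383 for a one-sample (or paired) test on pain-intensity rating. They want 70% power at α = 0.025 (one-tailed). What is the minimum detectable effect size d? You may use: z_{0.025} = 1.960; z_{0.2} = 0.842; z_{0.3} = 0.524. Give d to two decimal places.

d_min ≈ 0.13

For a single sample (or paired design) of n = 383: d_min = (z_{α} + z_β)/√n.
z-sum = 1.960 + 0.524 = 2.484.
d_min = 2.484 / √383 = 2.484 / 19.570 = 0.127.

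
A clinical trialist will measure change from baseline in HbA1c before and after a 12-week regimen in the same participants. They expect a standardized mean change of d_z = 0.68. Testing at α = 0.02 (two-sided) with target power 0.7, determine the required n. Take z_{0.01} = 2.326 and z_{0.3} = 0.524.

n = 18 pairs

For a paired (one-sample on differences) test: n = ((z_{α/2} + z_β) / d)².
z_{α/2} + z_β = 2.326 + 0.524 = 2.850.
n = (2.850 / 0.68)² = 4.191² = 17.57.
Round up.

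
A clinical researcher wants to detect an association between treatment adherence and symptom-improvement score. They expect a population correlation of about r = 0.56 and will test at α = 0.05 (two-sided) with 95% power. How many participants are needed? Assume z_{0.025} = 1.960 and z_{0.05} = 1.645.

Fisher's z: C = ½·ln((1+r)/(1−r)) = ½·ln(3.5455) = 0.6328.
n = ((z_{α/2} + z_β)/C)² + 3.
(1.960 + 1.645) / 0.6328 = 3.605 / 0.6328 = 5.697.
n = 5.697² + 3 = 32.45 + 3 = 35.5.
Round up.

n = 36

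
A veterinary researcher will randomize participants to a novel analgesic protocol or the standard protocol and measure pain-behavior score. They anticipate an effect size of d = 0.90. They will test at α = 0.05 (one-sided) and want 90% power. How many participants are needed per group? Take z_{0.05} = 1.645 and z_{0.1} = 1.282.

For two independent groups with equal n: n = 2·((z_{α} + z_β) / d)².
z_{α} + z_β = 1.645 + 1.282 = 2.927.
n = 2 × (2.927 / 0.90)² = 2 × 3.252² = 2 × 10.58 = 21.2.
Round up to the next whole participant.

n = 22 per group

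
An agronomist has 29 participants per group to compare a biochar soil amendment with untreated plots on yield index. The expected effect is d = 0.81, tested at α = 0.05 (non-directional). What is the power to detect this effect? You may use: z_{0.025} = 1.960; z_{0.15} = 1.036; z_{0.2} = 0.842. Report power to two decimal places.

power ≈ 0.87

For two equal groups, power = Φ(d·√(n/2) − z_{α/2}).
d·√(n/2) = 0.81 × √(29/2) = 0.81 × 3.808 = 3.084.
z_β = 3.084 − 1.960 = 1.124.
Power = Φ(1.124) = 0.870.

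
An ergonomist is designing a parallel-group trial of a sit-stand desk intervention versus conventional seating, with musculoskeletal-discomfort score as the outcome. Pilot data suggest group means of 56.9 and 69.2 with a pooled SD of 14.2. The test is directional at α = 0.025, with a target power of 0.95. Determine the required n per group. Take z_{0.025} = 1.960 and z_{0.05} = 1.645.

n = 35 per group

Cohen's d = |M₁ − M₂| / SD_pooled = |56.9 − 69.2| / 14.2 = 12.3 / 14.2 = 0.866.
For two independent groups with equal n: n = 2·((z_{α} + z_β) / d)².
z_{α} + z_β = 1.960 + 1.645 = 3.605.
n = 2 × (3.605 / 0.866)² = 2 × 4.163² = 2 × 17.33 = 34.7.
Round up to the next whole participant.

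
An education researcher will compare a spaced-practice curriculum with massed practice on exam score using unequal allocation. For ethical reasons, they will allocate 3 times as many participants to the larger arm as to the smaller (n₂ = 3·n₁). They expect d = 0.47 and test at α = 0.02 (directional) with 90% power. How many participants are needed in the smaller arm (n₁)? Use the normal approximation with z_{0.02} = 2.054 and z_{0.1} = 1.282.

With allocation ratio k = n₂/n₁ = 3, Var(x̄₁−x̄₂) = σ²(1/n₁ + 1/(k·n₁)) = σ²·(k+1)/(k·n₁).
So n₁ = (1 + 1/k)·((z_{α} + z_β)/d)² = 1.333 × (3.336/0.47)².
n₁ = 1.333 × 50.38 = 67.2.
Round up: n₁ = 68, giving n₂ = 3 × 68 = 204.

n₁ = 68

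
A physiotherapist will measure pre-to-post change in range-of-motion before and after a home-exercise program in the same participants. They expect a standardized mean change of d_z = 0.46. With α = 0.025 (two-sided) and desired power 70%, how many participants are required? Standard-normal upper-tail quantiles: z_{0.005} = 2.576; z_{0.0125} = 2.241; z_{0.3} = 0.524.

For a paired (one-sample on differences) test: n = ((z_{α/2} + z_β) / d)².
z_{α/2} + z_β = 2.241 + 0.524 = 2.765.
n = (2.765 / 0.46)² = 6.011² = 36.13.
Round up.

n = 37 pairs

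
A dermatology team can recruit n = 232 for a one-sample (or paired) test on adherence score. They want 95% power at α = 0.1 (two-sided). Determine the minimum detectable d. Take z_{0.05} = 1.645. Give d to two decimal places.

For a single sample (or paired design) of n = 232: d_min = (z_{α/2} + z_β)/√n.
z-sum = 1.645 + 1.645 = 3.290.
d_min = 3.290 / √232 = 3.290 / 15.232 = 0.216.

d_min ≈ 0.22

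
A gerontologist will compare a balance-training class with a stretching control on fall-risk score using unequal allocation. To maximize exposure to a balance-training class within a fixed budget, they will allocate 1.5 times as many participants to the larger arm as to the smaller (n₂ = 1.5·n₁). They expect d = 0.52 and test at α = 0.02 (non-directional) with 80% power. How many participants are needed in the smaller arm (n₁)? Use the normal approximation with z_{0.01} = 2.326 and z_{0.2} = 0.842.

n₁ = 62

With allocation ratio k = n₂/n₁ = 1.5, Var(x̄₁−x̄₂) = σ²(1/n₁ + 1/(k·n₁)) = σ²·(k+1)/(k·n₁).
So n₁ = (1 + 1/k)·((z_{α/2} + z_β)/d)² = 1.667 × (3.168/0.52)².
n₁ = 1.667 × 37.12 = 61.9.
Round up: n₁ = 62, giving n₂ = 1.5 × 62 = 93.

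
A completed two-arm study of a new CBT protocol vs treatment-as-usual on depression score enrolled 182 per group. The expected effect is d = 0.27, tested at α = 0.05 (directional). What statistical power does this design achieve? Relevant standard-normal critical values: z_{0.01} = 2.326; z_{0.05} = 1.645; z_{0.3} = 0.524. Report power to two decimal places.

power ≈ 0.82

For two equal groups, power = Φ(d·√(n/2) − z_{α}).
d·√(n/2) = 0.27 × √(182/2) = 0.27 × 9.539 = 2.576.
z_β = 2.576 − 1.645 = 0.931.
Power = Φ(0.931) = 0.824.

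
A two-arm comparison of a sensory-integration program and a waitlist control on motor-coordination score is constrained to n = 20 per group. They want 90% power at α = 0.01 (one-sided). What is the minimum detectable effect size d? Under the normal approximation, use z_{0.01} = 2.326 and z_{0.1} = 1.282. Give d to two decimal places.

For two independent groups of n = 20 each: d_min = (z_{α} + z_β)·√(2/n).
z-sum = 2.326 + 1.282 = 3.608.
d_min = 3.608 × √(2/20) = 3.608 × 0.3162 = 1.141.

d_min ≈ 1.14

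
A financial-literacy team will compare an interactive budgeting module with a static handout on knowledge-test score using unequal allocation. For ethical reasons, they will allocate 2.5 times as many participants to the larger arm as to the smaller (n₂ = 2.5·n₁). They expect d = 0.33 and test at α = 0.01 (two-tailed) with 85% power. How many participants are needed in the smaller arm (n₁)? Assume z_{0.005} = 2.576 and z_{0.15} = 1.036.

With allocation ratio k = n₂/n₁ = 2.5, Var(x̄₁−x̄₂) = σ²(1/n₁ + 1/(k·n₁)) = σ²·(k+1)/(k·n₁).
So n₁ = (1 + 1/k)·((z_{α/2} + z_β)/d)² = 1.400 × (3.612/0.33)².
n₁ = 1.400 × 119.80 = 167.7.
Round up: n₁ = 168, giving n₂ = 2.5 × 168 = 420.

n₁ = 168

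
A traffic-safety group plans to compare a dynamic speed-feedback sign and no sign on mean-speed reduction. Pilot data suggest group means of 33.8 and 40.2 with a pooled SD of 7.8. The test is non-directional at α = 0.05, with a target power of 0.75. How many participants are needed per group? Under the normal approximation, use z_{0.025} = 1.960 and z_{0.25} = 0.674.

n = 21 per group

Cohen's d = |M₁ − M₂| / SD_pooled = |33.8 − 40.2| / 7.8 = 6.4 / 7.8 = 0.821.
For two independent groups with equal n: n = 2·((z_{α/2} + z_β) / d)².
z_{α/2} + z_β = 1.960 + 0.674 = 2.634.
n = 2 × (2.634 / 0.821)² = 2 × 3.208² = 2 × 10.29 = 20.6.
Round up to the next whole participant.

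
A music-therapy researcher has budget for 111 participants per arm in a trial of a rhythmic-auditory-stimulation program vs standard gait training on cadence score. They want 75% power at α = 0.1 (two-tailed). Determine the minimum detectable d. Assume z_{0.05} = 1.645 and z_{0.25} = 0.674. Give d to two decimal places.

d_min ≈ 0.31

For two independent groups of n = 111 each: d_min = (z_{α/2} + z_β)·√(2/n).
z-sum = 1.645 + 0.674 = 2.319.
d_min = 2.319 × √(2/111) = 2.319 × 0.1342 = 0.311.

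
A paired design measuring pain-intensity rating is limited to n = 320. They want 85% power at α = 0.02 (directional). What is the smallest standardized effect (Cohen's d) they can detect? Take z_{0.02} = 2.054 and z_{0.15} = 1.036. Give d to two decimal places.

For a single sample (or paired design) of n = 320: d_min = (z_{α} + z_β)/√n.
z-sum = 2.054 + 1.036 = 3.090.
d_min = 3.090 / √320 = 3.090 / 17.889 = 0.173.

d_min ≈ 0.17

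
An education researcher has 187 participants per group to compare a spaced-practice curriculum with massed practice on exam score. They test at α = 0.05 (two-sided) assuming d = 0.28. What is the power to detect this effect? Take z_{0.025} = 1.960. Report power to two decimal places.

power ≈ 0.77

For two equal groups, power = Φ(d·√(n/2) − z_{α/2}).
d·√(n/2) = 0.28 × √(187/2) = 0.28 × 9.670 = 2.707.
z_β = 2.707 − 1.960 = 0.747.
Power = Φ(0.747) = 0.773.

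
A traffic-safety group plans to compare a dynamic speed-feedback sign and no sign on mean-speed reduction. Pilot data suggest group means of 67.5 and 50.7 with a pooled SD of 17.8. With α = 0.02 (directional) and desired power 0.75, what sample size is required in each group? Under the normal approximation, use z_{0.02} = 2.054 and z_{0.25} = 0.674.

n = 17 per group

Cohen's d = |M₁ − M₂| / SD_pooled = |67.5 − 50.7| / 17.8 = 16.8 / 17.8 = 0.944.
For two independent groups with equal n: n = 2·((z_{α} + z_β) / d)².
z_{α} + z_β = 2.054 + 0.674 = 2.728.
n = 2 × (2.728 / 0.944)² = 2 × 2.890² = 2 × 8.35 = 16.7.
Round up to the next whole participant.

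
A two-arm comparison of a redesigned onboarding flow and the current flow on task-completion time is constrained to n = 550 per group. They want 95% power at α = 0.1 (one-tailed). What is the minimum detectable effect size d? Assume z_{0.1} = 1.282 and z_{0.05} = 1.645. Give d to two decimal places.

d_min ≈ 0.18

For two independent groups of n = 550 each: d_min = (z_{α} + z_β)·√(2/n).
z-sum = 1.282 + 1.645 = 2.927.
d_min = 2.927 × √(2/550) = 2.927 × 0.0603 = 0.177.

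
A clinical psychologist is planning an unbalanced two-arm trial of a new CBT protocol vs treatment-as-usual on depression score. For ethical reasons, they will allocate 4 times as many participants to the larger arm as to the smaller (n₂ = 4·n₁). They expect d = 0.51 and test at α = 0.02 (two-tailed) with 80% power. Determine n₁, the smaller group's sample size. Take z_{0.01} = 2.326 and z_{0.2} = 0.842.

With allocation ratio k = n₂/n₁ = 4, Var(x̄₁−x̄₂) = σ²(1/n₁ + 1/(k·n₁)) = σ²·(k+1)/(k·n₁).
So n₁ = (1 + 1/k)·((z_{α/2} + z_β)/d)² = 1.250 × (3.168/0.51)².
n₁ = 1.250 × 38.59 = 48.2.
Round up: n₁ = 49, giving n₂ = 4 × 49 = 196.

n₁ = 49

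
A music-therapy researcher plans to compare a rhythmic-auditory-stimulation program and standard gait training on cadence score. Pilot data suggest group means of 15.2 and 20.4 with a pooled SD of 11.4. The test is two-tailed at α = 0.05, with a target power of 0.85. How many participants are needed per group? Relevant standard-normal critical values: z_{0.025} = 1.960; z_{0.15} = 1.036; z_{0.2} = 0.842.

n = 87 per group

Cohen's d = |M₁ − M₂| / SD_pooled = |15.2 − 20.4| / 11.4 = 5.2 / 11.4 = 0.456.
For two independent groups with equal n: n = 2·((z_{α/2} + z_β) / d)².
z_{α/2} + z_β = 1.960 + 1.036 = 2.996.
n = 2 × (2.996 / 0.456)² = 2 × 6.570² = 2 × 43.17 = 86.3.
Round up to the next whole participant.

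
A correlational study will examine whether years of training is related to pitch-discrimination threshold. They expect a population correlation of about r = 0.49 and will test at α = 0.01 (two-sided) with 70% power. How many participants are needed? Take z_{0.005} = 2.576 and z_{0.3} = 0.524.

n = 37

Fisher's z: C = ½·ln((1+r)/(1−r)) = ½·ln(2.9216) = 0.5361.
n = ((z_{α/2} + z_β)/C)² + 3.
(2.576 + 0.524) / 0.5361 = 3.100 / 0.5361 = 5.783.
n = 5.783² + 3 = 33.44 + 3 = 36.4.
Round up.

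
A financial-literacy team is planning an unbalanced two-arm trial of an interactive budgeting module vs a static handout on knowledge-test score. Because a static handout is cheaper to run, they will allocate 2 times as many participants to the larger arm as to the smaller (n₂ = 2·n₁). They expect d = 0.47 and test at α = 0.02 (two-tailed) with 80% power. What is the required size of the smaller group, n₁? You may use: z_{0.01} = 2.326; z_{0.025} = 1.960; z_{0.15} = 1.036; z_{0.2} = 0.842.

With allocation ratio k = n₂/n₁ = 2, Var(x̄₁−x̄₂) = σ²(1/n₁ + 1/(k·n₁)) = σ²·(k+1)/(k·n₁).
So n₁ = (1 + 1/k)·((z_{α/2} + z_β)/d)² = 1.500 × (3.168/0.47)².
n₁ = 1.500 × 45.43 = 68.2.
Round up: n₁ = 69, giving n₂ = 2 × 69 = 138.

n₁ = 69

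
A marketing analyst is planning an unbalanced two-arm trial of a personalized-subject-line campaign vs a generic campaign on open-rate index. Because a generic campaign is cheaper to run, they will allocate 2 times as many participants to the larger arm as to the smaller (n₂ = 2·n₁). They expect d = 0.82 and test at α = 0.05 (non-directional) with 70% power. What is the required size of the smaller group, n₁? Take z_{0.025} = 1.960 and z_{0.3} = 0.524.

With allocation ratio k = n₂/n₁ = 2, Var(x̄₁−x̄₂) = σ²(1/n₁ + 1/(k·n₁)) = σ²·(k+1)/(k·n₁).
So n₁ = (1 + 1/k)·((z_{α/2} + z_β)/d)² = 1.500 × (2.484/0.82)².
n₁ = 1.500 × 9.18 = 13.8.
Round up: n₁ = 14, giving n₂ = 2 × 14 = 28.

n₁ = 14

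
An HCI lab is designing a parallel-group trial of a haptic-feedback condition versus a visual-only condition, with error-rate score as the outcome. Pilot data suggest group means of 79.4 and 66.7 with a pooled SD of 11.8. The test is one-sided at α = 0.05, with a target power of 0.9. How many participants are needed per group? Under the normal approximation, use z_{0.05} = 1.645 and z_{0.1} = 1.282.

Cohen's d = |M₁ − M₂| / SD_pooled = |79.4 − 66.7| / 11.8 = 12.7 / 11.8 = 1.076.
For two independent groups with equal n: n = 2·((z_{α} + z_β) / d)².
z_{α} + z_β = 1.645 + 1.282 = 2.927.
n = 2 × (2.927 / 1.076)² = 2 × 2.720² = 2 × 7.40 = 14.8.
Round up to the next whole participant.

n = 15 per group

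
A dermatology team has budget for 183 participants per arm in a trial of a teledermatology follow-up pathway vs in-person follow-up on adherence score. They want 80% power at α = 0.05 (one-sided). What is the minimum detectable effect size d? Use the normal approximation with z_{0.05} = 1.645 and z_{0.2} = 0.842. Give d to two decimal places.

For two independent groups of n = 183 each: d_min = (z_{α} + z_β)·√(2/n).
z-sum = 1.645 + 0.842 = 2.487.
d_min = 2.487 × √(2/183) = 2.487 × 0.1045 = 0.260.

d_min ≈ 0.26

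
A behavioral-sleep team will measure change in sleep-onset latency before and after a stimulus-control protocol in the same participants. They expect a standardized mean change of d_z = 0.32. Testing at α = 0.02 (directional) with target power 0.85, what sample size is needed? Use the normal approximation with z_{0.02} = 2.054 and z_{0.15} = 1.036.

n = 94 pairs

For a paired (one-sample on differences) test: n = ((z_{α} + z_β) / d)².
z_{α} + z_β = 2.054 + 1.036 = 3.090.
n = (3.090 / 0.32)² = 9.656² = 93.24.
Round up.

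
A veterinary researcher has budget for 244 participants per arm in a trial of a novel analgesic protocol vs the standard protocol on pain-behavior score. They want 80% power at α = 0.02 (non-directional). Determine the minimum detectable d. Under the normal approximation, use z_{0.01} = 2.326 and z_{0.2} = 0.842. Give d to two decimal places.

For two independent groups of n = 244 each: d_min = (z_{α/2} + z_β)·√(2/n).
z-sum = 2.326 + 0.842 = 3.168.
d_min = 3.168 × √(2/244) = 3.168 × 0.0905 = 0.287.

d_min ≈ 0.29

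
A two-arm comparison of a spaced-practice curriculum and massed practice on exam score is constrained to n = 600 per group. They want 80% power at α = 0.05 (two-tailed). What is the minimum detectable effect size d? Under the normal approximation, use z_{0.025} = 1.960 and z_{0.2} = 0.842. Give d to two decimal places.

For two independent groups of n = 600 each: d_min = (z_{α/2} + z_β)·√(2/n).
z-sum = 1.960 + 0.842 = 2.802.
d_min = 2.802 × √(2/600) = 2.802 × 0.0577 = 0.162.

d_min ≈ 0.16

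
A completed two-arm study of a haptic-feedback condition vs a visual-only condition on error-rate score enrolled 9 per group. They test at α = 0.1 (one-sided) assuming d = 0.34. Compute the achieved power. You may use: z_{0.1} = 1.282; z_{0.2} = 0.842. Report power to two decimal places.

power ≈ 0.29

For two equal groups, power = Φ(d·√(n/2) − z_{α}).
d·√(n/2) = 0.34 × √(9/2) = 0.34 × 2.121 = 0.721.
z_β = 0.721 − 1.282 = -0.561.
Power = Φ(-0.561) = 0.287.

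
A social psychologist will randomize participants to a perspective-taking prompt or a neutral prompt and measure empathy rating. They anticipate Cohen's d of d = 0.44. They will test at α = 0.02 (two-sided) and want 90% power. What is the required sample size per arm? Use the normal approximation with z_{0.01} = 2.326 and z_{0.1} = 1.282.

n = 135 per group

For two independent groups with equal n: n = 2·((z_{α/2} + z_β) / d)².
z_{α/2} + z_β = 2.326 + 1.282 = 3.608.
n = 2 × (3.608 / 0.44)² = 2 × 8.200² = 2 × 67.24 = 134.5.
Round up to the next whole participant.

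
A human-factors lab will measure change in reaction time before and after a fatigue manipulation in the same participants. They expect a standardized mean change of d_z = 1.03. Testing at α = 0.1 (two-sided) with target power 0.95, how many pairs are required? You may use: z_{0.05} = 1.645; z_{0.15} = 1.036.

For a paired (one-sample on differences) test: n = ((z_{α/2} + z_β) / d)².
z_{α/2} + z_β = 1.645 + 1.645 = 3.290.
n = (3.290 / 1.03)² = 3.194² = 10.20.
Round up.

n = 11 pairs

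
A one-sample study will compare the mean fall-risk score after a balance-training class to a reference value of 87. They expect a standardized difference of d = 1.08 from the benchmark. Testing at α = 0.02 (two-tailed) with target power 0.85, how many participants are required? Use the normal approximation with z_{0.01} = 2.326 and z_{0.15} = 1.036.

For a one-sample test: n = ((z_{α/2} + z_β) / d)².
z_{α/2} + z_β = 2.326 + 1.036 = 3.362.
n = (3.362 / 1.08)² = 3.113² = 9.69.
Round up.

n = 10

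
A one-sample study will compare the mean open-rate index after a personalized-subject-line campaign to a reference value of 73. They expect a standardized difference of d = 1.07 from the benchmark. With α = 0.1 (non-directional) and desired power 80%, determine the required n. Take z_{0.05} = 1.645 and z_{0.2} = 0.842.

n = 6

For a one-sample test: n = ((z_{α/2} + z_β) / d)².
z_{α/2} + z_β = 1.645 + 0.842 = 2.487.
n = (2.487 / 1.07)² = 2.324² = 5.40.
Round up.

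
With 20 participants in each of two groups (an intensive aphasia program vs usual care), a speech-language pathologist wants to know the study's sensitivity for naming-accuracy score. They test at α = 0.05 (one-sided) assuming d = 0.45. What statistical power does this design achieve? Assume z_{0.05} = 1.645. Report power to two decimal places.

For two equal groups, power = Φ(d·√(n/2) − z_{α}).
d·√(n/2) = 0.45 × √(20/2) = 0.45 × 3.162 = 1.423.
z_β = 1.423 − 1.645 = -0.222.
Power = Φ(-0.222) = 0.412.

power ≈ 0.41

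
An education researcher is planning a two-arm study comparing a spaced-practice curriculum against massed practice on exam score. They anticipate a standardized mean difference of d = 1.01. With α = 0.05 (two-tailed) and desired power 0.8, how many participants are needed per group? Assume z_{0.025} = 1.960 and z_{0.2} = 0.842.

For two independent groups with equal n: n = 2·((z_{α/2} + z_β) / d)².
z_{α/2} + z_β = 1.960 + 0.842 = 2.802.
n = 2 × (2.802 / 1.01)² = 2 × 2.774² = 2 × 7.70 = 15.4.
Round up to the next whole participant.

n = 16 per group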